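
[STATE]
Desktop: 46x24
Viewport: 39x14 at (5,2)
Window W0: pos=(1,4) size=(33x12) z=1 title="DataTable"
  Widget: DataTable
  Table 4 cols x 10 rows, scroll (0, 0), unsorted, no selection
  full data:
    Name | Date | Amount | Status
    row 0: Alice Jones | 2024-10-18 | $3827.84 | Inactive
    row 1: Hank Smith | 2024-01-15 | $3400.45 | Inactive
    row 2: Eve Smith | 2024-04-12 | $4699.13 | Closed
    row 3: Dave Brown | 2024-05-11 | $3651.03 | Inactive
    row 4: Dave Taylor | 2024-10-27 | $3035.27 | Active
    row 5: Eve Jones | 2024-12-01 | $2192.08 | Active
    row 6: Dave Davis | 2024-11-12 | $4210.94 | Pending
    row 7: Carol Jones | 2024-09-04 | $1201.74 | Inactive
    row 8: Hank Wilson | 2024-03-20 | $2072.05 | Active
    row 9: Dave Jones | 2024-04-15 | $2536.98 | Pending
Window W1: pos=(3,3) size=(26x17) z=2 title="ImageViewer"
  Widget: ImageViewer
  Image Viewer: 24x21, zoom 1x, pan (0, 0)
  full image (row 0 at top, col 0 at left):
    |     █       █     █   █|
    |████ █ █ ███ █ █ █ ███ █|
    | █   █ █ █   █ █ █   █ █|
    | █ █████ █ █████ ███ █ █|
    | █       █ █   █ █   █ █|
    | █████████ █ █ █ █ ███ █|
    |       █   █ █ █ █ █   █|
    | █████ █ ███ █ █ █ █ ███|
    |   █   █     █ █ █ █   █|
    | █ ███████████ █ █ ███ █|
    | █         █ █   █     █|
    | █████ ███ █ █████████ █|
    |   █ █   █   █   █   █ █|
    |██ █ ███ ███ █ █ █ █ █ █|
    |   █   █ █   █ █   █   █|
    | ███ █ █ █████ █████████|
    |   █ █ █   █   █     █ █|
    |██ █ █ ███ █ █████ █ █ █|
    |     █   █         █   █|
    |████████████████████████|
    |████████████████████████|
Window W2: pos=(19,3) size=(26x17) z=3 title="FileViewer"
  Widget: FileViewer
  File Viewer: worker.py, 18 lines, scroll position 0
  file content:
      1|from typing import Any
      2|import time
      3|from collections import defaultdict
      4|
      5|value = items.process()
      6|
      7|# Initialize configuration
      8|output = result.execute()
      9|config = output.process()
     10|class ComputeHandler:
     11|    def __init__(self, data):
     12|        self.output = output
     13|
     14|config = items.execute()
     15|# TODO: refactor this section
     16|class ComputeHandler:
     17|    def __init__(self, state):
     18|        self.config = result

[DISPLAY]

                                       
━━━━━━━━━━━━━━┏━━━━━━━━━━━━━━━━━━━━━━━━
ImageViewer   ┃ FileViewer             
──────────────┠────────────────────────
    █       █ ┃from typing import Any ▲
███ █ █ ███ █ ┃import time            █
█   █ █ █   █ ┃from collections import░
█ █████ █ ████┃                       ░
█       █ █   ┃value = items.process()░
█████████ █ █ ┃                       ░
      █   █ █ ┃# Initialize configurat░
█████ █ ███ █ ┃output = result.execute░
  █   █     █ ┃config = output.process░
█ ███████████ ┃class ComputeHandler:  ░


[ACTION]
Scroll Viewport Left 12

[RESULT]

                                       
   ┏━━━━━━━━━━━━━━━┏━━━━━━━━━━━━━━━━━━━
 ┏━┃ ImageViewer   ┃ FileViewer        
 ┃ ┠───────────────┠───────────────────
 ┠─┃     █       █ ┃from typing import 
 ┃N┃████ █ █ ███ █ ┃import time        
 ┃─┃ █   █ █ █   █ ┃from collections im
 ┃A┃ █ █████ █ ████┃                   
 ┃H┃ █       █ █   ┃value = items.proce
 ┃E┃ █████████ █ █ ┃                   
 ┃D┃       █   █ █ ┃# Initialize config
 ┃D┃ █████ █ ███ █ ┃output = result.exe
 ┃E┃   █   █     █ ┃config = output.pro
 ┗━┃ █ ███████████ ┃class ComputeHandle


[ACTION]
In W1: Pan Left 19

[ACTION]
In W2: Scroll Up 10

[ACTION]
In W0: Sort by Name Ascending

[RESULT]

                                       
   ┏━━━━━━━━━━━━━━━┏━━━━━━━━━━━━━━━━━━━
 ┏━┃ ImageViewer   ┃ FileViewer        
 ┃ ┠───────────────┠───────────────────
 ┠─┃     █       █ ┃from typing import 
 ┃N┃████ █ █ ███ █ ┃import time        
 ┃─┃ █   █ █ █   █ ┃from collections im
 ┃A┃ █ █████ █ ████┃                   
 ┃C┃ █       █ █   ┃value = items.proce
 ┃D┃ █████████ █ █ ┃                   
 ┃D┃       █   █ █ ┃# Initialize config
 ┃D┃ █████ █ ███ █ ┃output = result.exe
 ┃D┃   █   █     █ ┃config = output.pro
 ┗━┃ █ ███████████ ┃class ComputeHandle


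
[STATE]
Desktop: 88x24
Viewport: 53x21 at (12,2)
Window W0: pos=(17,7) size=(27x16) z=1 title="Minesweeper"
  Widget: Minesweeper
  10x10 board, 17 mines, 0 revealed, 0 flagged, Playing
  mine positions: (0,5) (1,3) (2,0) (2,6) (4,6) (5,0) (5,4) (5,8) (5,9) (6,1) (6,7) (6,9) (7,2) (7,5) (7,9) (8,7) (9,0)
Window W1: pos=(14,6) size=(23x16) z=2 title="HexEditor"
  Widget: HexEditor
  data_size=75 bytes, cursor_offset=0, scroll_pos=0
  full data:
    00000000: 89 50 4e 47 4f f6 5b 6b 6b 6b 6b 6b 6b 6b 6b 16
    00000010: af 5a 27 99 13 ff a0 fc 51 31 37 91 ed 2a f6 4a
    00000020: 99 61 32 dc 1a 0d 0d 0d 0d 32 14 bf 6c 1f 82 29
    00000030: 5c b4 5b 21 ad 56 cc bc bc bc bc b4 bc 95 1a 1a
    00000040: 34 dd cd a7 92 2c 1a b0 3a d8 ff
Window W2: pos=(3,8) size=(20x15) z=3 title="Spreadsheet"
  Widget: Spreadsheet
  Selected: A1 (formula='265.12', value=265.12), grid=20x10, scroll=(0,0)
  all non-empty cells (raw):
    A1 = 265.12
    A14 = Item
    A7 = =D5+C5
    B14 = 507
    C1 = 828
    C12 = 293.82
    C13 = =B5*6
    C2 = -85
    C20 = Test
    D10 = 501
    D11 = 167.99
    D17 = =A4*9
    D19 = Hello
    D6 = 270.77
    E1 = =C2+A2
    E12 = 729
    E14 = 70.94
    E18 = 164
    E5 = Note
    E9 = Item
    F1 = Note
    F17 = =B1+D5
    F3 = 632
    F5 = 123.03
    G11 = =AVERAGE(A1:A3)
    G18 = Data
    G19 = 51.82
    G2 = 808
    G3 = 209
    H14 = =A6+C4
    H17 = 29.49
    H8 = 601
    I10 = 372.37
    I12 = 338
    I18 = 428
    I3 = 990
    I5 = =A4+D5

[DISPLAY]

                                                     
                                                     
                                                     
                                                     
  ┏━━━━━━━━━━━━━━━━━━━━━┓                            
  ┃ HexEditor           ┃━━━━━━┓                     
━━━━━━━━━━┓─────────────┨      ┃                     
heet      ┃  89 50 4e 47┃──────┨                     
──────────┨  af 5a 27 99┃      ┃                     
12        ┃  99 61 32 dc┃      ┃                     
       B  ┃  5c b4 5b 21┃      ┃                     
----------┃  34 dd cd a7┃      ┃                     
.12]      ┃             ┃      ┃                     
   0      ┃             ┃      ┃                     
   0      ┃             ┃      ┃                     
   0      ┃             ┃      ┃                     
   0      ┃             ┃      ┃                     
   0      ┃             ┃      ┃                     
   0      ┃             ┃      ┃                     
   0      ┃━━━━━━━━━━━━━┛      ┃                     
━━━━━━━━━━┛━━━━━━━━━━━━━━━━━━━━┛                     


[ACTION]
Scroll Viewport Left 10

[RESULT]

                                                     
                                                     
                                                     
                                                     
            ┏━━━━━━━━━━━━━━━━━━━━━┓                  
            ┃ HexEditor           ┃━━━━━━┓           
 ┏━━━━━━━━━━━━━━━━━━┓─────────────┨      ┃           
 ┃ Spreadsheet      ┃  89 50 4e 47┃──────┨           
 ┠──────────────────┨  af 5a 27 99┃      ┃           
 ┃A1: 265.12        ┃  99 61 32 dc┃      ┃           
 ┃       A       B  ┃  5c b4 5b 21┃      ┃           
 ┃------------------┃  34 dd cd a7┃      ┃           
 ┃  1 [265.12]      ┃             ┃      ┃           
 ┃  2        0      ┃             ┃      ┃           
 ┃  3        0      ┃             ┃      ┃           
 ┃  4        0      ┃             ┃      ┃           
 ┃  5        0      ┃             ┃      ┃           
 ┃  6        0      ┃             ┃      ┃           
 ┃  7        0      ┃             ┃      ┃           
 ┃  8        0      ┃━━━━━━━━━━━━━┛      ┃           
 ┗━━━━━━━━━━━━━━━━━━┛━━━━━━━━━━━━━━━━━━━━┛           


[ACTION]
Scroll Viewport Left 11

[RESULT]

                                                     
                                                     
                                                     
                                                     
              ┏━━━━━━━━━━━━━━━━━━━━━┓                
              ┃ HexEditor           ┃━━━━━━┓         
   ┏━━━━━━━━━━━━━━━━━━┓─────────────┨      ┃         
   ┃ Spreadsheet      ┃  89 50 4e 47┃──────┨         
   ┠──────────────────┨  af 5a 27 99┃      ┃         
   ┃A1: 265.12        ┃  99 61 32 dc┃      ┃         
   ┃       A       B  ┃  5c b4 5b 21┃      ┃         
   ┃------------------┃  34 dd cd a7┃      ┃         
   ┃  1 [265.12]      ┃             ┃      ┃         
   ┃  2        0      ┃             ┃      ┃         
   ┃  3        0      ┃             ┃      ┃         
   ┃  4        0      ┃             ┃      ┃         
   ┃  5        0      ┃             ┃      ┃         
   ┃  6        0      ┃             ┃      ┃         
   ┃  7        0      ┃             ┃      ┃         
   ┃  8        0      ┃━━━━━━━━━━━━━┛      ┃         
   ┗━━━━━━━━━━━━━━━━━━┛━━━━━━━━━━━━━━━━━━━━┛         


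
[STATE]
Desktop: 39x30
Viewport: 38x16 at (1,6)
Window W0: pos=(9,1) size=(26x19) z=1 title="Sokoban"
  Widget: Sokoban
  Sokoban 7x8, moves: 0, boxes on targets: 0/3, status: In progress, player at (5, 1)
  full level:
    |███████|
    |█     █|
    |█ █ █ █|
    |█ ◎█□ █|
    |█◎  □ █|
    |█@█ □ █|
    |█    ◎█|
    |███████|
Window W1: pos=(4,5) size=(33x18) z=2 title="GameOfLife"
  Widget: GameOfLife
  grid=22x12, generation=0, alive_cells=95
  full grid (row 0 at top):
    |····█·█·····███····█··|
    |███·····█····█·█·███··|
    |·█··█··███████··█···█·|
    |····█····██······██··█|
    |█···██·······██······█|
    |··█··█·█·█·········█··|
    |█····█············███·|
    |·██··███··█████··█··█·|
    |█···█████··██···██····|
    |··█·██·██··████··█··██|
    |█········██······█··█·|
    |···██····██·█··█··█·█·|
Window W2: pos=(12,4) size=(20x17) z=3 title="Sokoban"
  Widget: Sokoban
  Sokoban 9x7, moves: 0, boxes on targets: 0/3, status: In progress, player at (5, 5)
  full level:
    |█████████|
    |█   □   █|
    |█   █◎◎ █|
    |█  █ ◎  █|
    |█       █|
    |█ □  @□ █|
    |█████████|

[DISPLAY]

   ┃ GameOf┠──────────────────┨    ┃  
   ┠───────┃█████████         ┃────┨  
   ┃Gen: 0 ┃█   □   █         ┃    ┃  
   ┃····█·█┃█   █◎◎ █         ┃    ┃  
   ┃███····┃█  █ ◎  █         ┃    ┃  
   ┃·█··█··┃█       █         ┃    ┃  
   ┃····█··┃█ □  @□ █         ┃    ┃  
   ┃█···██·┃█████████         ┃    ┃  
   ┃··█··█·┃Moves: 0  0/3     ┃    ┃  
   ┃█····█·┃                  ┃    ┃  
   ┃·██··██┃                  ┃    ┃  
   ┃█···███┃                  ┃    ┃  
   ┃··█·██·┃                  ┃    ┃  
   ┃█······┃                  ┃    ┃  
   ┃···██··┗━━━━━━━━━━━━━━━━━━┛    ┃  
   ┃                               ┃  


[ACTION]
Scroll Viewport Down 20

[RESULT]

   ┃··█··█·┃Moves: 0  0/3     ┃    ┃  
   ┃█····█·┃                  ┃    ┃  
   ┃·██··██┃                  ┃    ┃  
   ┃█···███┃                  ┃    ┃  
   ┃··█·██·┃                  ┃    ┃  
   ┃█······┃                  ┃    ┃  
   ┃···██··┗━━━━━━━━━━━━━━━━━━┛    ┃  
   ┃                               ┃  
   ┗━━━━━━━━━━━━━━━━━━━━━━━━━━━━━━━┛  
                                      
                                      
                                      
                                      
                                      
                                      
                                      


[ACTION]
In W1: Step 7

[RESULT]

   ┃·██·█··┃Moves: 0  0/3     ┃    ┃  
   ┃·██···█┃                  ┃    ┃  
   ┃·······┃                  ┃    ┃  
   ┃···█···┃                  ┃    ┃  
   ┃····█··┃                  ┃    ┃  
   ┃······█┃                  ┃    ┃  
   ┃·······┗━━━━━━━━━━━━━━━━━━┛    ┃  
   ┃                               ┃  
   ┗━━━━━━━━━━━━━━━━━━━━━━━━━━━━━━━┛  
                                      
                                      
                                      
                                      
                                      
                                      
                                      


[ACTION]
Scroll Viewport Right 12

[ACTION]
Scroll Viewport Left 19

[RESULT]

    ┃·██·█··┃Moves: 0  0/3     ┃    ┃ 
    ┃·██···█┃                  ┃    ┃ 
    ┃·······┃                  ┃    ┃ 
    ┃···█···┃                  ┃    ┃ 
    ┃····█··┃                  ┃    ┃ 
    ┃······█┃                  ┃    ┃ 
    ┃·······┗━━━━━━━━━━━━━━━━━━┛    ┃ 
    ┃                               ┃ 
    ┗━━━━━━━━━━━━━━━━━━━━━━━━━━━━━━━┛ 
                                      
                                      
                                      
                                      
                                      
                                      
                                      


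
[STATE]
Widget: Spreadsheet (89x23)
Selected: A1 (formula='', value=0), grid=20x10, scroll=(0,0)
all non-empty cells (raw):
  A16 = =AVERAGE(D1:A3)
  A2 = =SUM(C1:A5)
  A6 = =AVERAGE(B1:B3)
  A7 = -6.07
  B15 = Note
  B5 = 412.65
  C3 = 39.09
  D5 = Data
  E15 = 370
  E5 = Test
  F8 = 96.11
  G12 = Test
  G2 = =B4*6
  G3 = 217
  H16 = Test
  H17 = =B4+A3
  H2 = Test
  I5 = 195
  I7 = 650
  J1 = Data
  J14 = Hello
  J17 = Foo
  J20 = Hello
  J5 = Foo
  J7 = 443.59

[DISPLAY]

A1:                                                                                      
       A       B       C       D       E       F       G       H       I       J         
-----------------------------------------------------------------------------------------
  1      [0]       0       0       0       0       0       0       0       0Data         
  2 #CIRC!         0       0       0       0       0       0Test           0       0     
  3        0       0   39.09       0       0       0     217       0       0       0     
  4        0       0       0       0       0       0       0       0       0       0     
  5        0  412.65       0Data    Test           0       0       0     195Foo          
  6        0       0       0       0       0       0       0       0       0       0     
  7    -6.07       0       0       0       0       0       0       0     650  443.59     
  8        0       0       0       0       0   96.11       0       0       0       0     
  9        0       0       0       0       0       0       0       0       0       0     
 10        0       0       0       0       0       0       0       0       0       0     
 11        0       0       0       0       0       0       0       0       0       0     
 12        0       0       0       0       0       0Test           0       0       0     
 13        0       0       0       0       0       0       0       0       0       0     
 14        0       0       0       0       0       0       0       0       0Hello        
 15        0Note           0       0     370       0       0       0       0       0     
 16 #CIRC!         0       0       0       0       0       0Test           0       0     
 17        0       0       0       0       0       0       0       0       0Foo          
 18        0       0       0       0       0       0       0       0       0       0     
 19        0       0       0       0       0       0       0       0       0       0     
 20        0       0       0       0       0       0       0       0       0Hello        


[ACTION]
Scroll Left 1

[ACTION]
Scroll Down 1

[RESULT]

A1:                                                                                      
       A       B       C       D       E       F       G       H       I       J         
-----------------------------------------------------------------------------------------
  2 #CIRC!         0       0       0       0       0       0Test           0       0     
  3        0       0   39.09       0       0       0     217       0       0       0     
  4        0       0       0       0       0       0       0       0       0       0     
  5        0  412.65       0Data    Test           0       0       0     195Foo          
  6        0       0       0       0       0       0       0       0       0       0     
  7    -6.07       0       0       0       0       0       0       0     650  443.59     
  8        0       0       0       0       0   96.11       0       0       0       0     
  9        0       0       0       0       0       0       0       0       0       0     
 10        0       0       0       0       0       0       0       0       0       0     
 11        0       0       0       0       0       0       0       0       0       0     
 12        0       0       0       0       0       0Test           0       0       0     
 13        0       0       0       0       0       0       0       0       0       0     
 14        0       0       0       0       0       0       0       0       0Hello        
 15        0Note           0       0     370       0       0       0       0       0     
 16 #CIRC!         0       0       0       0       0       0Test           0       0     
 17        0       0       0       0       0       0       0       0       0Foo          
 18        0       0       0       0       0       0       0       0       0       0     
 19        0       0       0       0       0       0       0       0       0       0     
 20        0       0       0       0       0       0       0       0       0Hello        
                                                                                         


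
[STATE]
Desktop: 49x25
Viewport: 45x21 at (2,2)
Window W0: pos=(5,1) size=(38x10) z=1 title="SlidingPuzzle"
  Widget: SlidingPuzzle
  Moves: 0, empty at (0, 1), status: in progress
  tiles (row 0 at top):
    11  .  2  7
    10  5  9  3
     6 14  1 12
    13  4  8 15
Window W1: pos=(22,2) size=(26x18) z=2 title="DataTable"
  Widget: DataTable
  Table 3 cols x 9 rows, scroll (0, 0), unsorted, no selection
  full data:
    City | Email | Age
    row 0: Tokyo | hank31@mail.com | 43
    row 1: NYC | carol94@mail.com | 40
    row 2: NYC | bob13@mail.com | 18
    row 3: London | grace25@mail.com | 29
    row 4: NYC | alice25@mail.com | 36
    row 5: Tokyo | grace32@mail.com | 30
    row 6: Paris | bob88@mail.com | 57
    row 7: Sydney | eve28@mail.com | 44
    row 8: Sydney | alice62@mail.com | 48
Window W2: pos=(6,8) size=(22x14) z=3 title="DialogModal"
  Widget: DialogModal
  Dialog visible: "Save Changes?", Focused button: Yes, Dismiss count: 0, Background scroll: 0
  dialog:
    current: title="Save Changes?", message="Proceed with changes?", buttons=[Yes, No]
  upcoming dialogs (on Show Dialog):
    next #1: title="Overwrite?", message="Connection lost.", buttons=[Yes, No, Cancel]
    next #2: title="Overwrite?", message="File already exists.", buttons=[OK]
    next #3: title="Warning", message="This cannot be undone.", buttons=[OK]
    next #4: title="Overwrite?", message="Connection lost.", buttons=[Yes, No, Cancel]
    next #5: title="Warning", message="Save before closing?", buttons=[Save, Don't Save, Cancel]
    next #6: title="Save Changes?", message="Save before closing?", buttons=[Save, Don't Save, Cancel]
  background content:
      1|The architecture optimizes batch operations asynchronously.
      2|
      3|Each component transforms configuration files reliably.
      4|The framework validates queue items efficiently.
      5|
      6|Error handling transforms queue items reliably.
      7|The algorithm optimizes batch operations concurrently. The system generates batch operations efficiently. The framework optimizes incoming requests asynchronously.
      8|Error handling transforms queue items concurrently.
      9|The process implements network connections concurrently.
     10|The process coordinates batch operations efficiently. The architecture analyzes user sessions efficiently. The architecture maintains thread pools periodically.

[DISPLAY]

   ┃ SlidingPuzzle  ┏━━━━━━━━━━━━━━━━━━━━━━━━
   ┠────────────────┃ DataTable              
   ┃┌────┬────┬────┬┠────────────────────────
   ┃│ 11 │    │  2 │┃City  │Email           │
   ┃├────┼────┼────┼┃──────┼────────────────┼
   ┃│ 10 │  5 │  9 │┃Tokyo │hank31@mail.com │
   ┃┏━━━━━━━━━━━━━━━━━━━━┓ │carol94@mail.com│
   ┃┃ DialogModal        ┃ │bob13@mail.com  │
   ┗┠────────────────────┨n│grace25@mail.com│
    ┃The architecture opt┃ │alice25@mail.com│
    ┃                    ┃ │grace32@mail.com│
    ┃Ea┌──────────────┐ns┃ │bob88@mail.com  │
    ┃Th│Save Changes? │da┃y│eve28@mail.com  │
    ┃  │Proceed with c│  ┃y│alice62@mail.com│
    ┃Er│  [Yes]  No   │ns┃                   
    ┃Th└──────────────┘mi┃                   
    ┃Error handling trans┃                   
    ┃The process implemen┃━━━━━━━━━━━━━━━━━━━
    ┃The process coordina┃                   
    ┗━━━━━━━━━━━━━━━━━━━━┛                   
                                             


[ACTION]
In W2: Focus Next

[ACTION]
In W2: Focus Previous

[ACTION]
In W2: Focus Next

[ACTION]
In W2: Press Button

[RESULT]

   ┃ SlidingPuzzle  ┏━━━━━━━━━━━━━━━━━━━━━━━━
   ┠────────────────┃ DataTable              
   ┃┌────┬────┬────┬┠────────────────────────
   ┃│ 11 │    │  2 │┃City  │Email           │
   ┃├────┼────┼────┼┃──────┼────────────────┼
   ┃│ 10 │  5 │  9 │┃Tokyo │hank31@mail.com │
   ┃┏━━━━━━━━━━━━━━━━━━━━┓ │carol94@mail.com│
   ┃┃ DialogModal        ┃ │bob13@mail.com  │
   ┗┠────────────────────┨n│grace25@mail.com│
    ┃The architecture opt┃ │alice25@mail.com│
    ┃                    ┃ │grace32@mail.com│
    ┃Each component trans┃ │bob88@mail.com  │
    ┃The framework valida┃y│eve28@mail.com  │
    ┃                    ┃y│alice62@mail.com│
    ┃Error handling trans┃                   
    ┃The algorithm optimi┃                   
    ┃Error handling trans┃                   
    ┃The process implemen┃━━━━━━━━━━━━━━━━━━━
    ┃The process coordina┃                   
    ┗━━━━━━━━━━━━━━━━━━━━┛                   
                                             


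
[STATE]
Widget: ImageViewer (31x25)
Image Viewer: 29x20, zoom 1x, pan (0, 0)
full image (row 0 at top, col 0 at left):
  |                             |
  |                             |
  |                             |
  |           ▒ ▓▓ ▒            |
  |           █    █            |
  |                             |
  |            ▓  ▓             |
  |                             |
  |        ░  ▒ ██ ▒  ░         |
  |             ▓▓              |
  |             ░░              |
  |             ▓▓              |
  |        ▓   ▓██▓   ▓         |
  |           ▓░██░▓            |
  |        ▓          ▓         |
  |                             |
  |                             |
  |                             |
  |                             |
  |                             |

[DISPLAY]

                               
                               
                               
           ▒ ▓▓ ▒              
           █    █              
                               
            ▓  ▓               
                               
        ░  ▒ ██ ▒  ░           
             ▓▓                
             ░░                
             ▓▓                
        ▓   ▓██▓   ▓           
           ▓░██░▓              
        ▓          ▓           
                               
                               
                               
                               
                               
                               
                               
                               
                               
                               


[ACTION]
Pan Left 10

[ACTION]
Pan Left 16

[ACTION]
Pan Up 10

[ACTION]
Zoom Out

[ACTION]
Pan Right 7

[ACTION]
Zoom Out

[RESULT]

                               
                               
                               
    ▒ ▓▓ ▒                     
    █    █                     
                               
     ▓  ▓                      
                               
 ░  ▒ ██ ▒  ░                  
      ▓▓                       
      ░░                       
      ▓▓                       
 ▓   ▓██▓   ▓                  
    ▓░██░▓                     
 ▓          ▓                  
                               
                               
                               
                               
                               
                               
                               
                               
                               
                               


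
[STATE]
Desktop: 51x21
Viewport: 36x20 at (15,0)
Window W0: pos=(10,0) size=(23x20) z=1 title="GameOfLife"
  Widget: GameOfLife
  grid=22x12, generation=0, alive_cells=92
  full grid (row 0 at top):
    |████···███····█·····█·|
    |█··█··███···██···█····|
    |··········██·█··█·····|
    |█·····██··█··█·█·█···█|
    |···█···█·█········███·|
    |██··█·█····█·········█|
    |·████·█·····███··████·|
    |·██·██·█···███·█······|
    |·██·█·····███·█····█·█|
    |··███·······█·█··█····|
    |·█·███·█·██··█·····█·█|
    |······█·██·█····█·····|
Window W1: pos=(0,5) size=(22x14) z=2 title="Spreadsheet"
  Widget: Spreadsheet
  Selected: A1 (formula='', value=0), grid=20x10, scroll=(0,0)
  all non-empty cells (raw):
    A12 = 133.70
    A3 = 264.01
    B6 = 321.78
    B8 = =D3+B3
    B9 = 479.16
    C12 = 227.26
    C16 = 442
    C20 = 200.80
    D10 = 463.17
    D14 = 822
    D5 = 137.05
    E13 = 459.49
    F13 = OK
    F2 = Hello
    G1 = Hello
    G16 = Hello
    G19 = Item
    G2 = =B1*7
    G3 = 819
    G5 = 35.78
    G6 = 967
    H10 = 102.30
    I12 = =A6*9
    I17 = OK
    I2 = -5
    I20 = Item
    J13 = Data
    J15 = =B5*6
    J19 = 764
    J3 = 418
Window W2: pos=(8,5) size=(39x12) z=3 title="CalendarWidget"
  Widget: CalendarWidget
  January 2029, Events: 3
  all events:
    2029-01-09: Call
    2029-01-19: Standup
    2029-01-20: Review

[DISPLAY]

━━━━━━━━━━━━━━━━━┓                  
eOfLife          ┃                  
─────────────────┨                  
 0               ┃                  
···███····█·····█┃                  
━━━━━━━━━━━━━━━━━━━━━━━━━━━━━━━┓    
darWidget                      ┃    
───────────────────────────────┨    
       January 2029            ┃    
We Th Fr Sa Su                 ┃    
 3  4  5  6  7                 ┃    
 10 11 12 13 14                ┃    
17 18 19* 20* 21               ┃    
24 25 26 27 28                 ┃    
31                             ┃    
                               ┃    
━━━━━━━━━━━━━━━━━━━━━━━━━━━━━━━┛    
     0┃          ┃                  
━━━━━━┛          ┃                  
━━━━━━━━━━━━━━━━━┛                  


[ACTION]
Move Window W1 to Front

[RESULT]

━━━━━━━━━━━━━━━━━┓                  
eOfLife          ┃                  
─────────────────┨                  
 0               ┃                  
···███····█·····█┃                  
━━━━━━┓━━━━━━━━━━━━━━━━━━━━━━━━┓    
      ┃et                      ┃    
──────┨────────────────────────┨    
      ┃January 2029            ┃    
 B    ┃r Sa Su                 ┃    
------┃5  6  7                 ┃    
     0┃12 13 14                ┃    
     0┃9* 20* 21               ┃    
     0┃6 27 28                 ┃    
     0┃                        ┃    
     0┃                        ┃    
321.78┃━━━━━━━━━━━━━━━━━━━━━━━━┛    
     0┃          ┃                  
━━━━━━┛          ┃                  
━━━━━━━━━━━━━━━━━┛                  


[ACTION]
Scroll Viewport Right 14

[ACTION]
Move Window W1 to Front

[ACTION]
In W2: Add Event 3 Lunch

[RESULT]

━━━━━━━━━━━━━━━━━┓                  
eOfLife          ┃                  
─────────────────┨                  
 0               ┃                  
···███····█·····█┃                  
━━━━━━┓━━━━━━━━━━━━━━━━━━━━━━━━┓    
      ┃et                      ┃    
──────┨────────────────────────┨    
      ┃January 2029            ┃    
 B    ┃r Sa Su                 ┃    
------┃ 5  6  7                ┃    
     0┃12 13 14                ┃    
     0┃9* 20* 21               ┃    
     0┃6 27 28                 ┃    
     0┃                        ┃    
     0┃                        ┃    
321.78┃━━━━━━━━━━━━━━━━━━━━━━━━┛    
     0┃          ┃                  
━━━━━━┛          ┃                  
━━━━━━━━━━━━━━━━━┛                  


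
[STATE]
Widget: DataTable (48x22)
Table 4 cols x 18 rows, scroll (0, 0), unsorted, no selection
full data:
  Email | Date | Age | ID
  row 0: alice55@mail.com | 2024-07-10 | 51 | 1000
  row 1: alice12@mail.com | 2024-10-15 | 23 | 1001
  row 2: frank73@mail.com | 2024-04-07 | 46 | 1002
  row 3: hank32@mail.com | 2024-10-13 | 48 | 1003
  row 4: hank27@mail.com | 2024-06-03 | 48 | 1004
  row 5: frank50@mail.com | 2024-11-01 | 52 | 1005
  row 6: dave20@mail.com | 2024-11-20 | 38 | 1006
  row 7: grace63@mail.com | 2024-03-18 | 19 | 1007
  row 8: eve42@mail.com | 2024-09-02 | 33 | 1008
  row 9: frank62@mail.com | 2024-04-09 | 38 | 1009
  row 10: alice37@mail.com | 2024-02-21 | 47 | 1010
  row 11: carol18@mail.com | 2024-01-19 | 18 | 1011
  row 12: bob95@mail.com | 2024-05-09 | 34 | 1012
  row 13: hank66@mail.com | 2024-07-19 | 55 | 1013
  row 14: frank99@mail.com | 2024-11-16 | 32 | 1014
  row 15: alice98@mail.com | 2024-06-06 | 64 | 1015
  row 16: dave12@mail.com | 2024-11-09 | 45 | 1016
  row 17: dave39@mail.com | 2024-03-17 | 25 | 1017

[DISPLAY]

Email           │Date      │Age│ID              
────────────────┼──────────┼───┼────            
alice55@mail.com│2024-07-10│51 │1000            
alice12@mail.com│2024-10-15│23 │1001            
frank73@mail.com│2024-04-07│46 │1002            
hank32@mail.com │2024-10-13│48 │1003            
hank27@mail.com │2024-06-03│48 │1004            
frank50@mail.com│2024-11-01│52 │1005            
dave20@mail.com │2024-11-20│38 │1006            
grace63@mail.com│2024-03-18│19 │1007            
eve42@mail.com  │2024-09-02│33 │1008            
frank62@mail.com│2024-04-09│38 │1009            
alice37@mail.com│2024-02-21│47 │1010            
carol18@mail.com│2024-01-19│18 │1011            
bob95@mail.com  │2024-05-09│34 │1012            
hank66@mail.com │2024-07-19│55 │1013            
frank99@mail.com│2024-11-16│32 │1014            
alice98@mail.com│2024-06-06│64 │1015            
dave12@mail.com │2024-11-09│45 │1016            
dave39@mail.com │2024-03-17│25 │1017            
                                                
                                                


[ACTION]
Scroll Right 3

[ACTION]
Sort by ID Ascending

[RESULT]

Email           │Date      │Age│ID ▲            
────────────────┼──────────┼───┼────            
alice55@mail.com│2024-07-10│51 │1000            
alice12@mail.com│2024-10-15│23 │1001            
frank73@mail.com│2024-04-07│46 │1002            
hank32@mail.com │2024-10-13│48 │1003            
hank27@mail.com │2024-06-03│48 │1004            
frank50@mail.com│2024-11-01│52 │1005            
dave20@mail.com │2024-11-20│38 │1006            
grace63@mail.com│2024-03-18│19 │1007            
eve42@mail.com  │2024-09-02│33 │1008            
frank62@mail.com│2024-04-09│38 │1009            
alice37@mail.com│2024-02-21│47 │1010            
carol18@mail.com│2024-01-19│18 │1011            
bob95@mail.com  │2024-05-09│34 │1012            
hank66@mail.com │2024-07-19│55 │1013            
frank99@mail.com│2024-11-16│32 │1014            
alice98@mail.com│2024-06-06│64 │1015            
dave12@mail.com │2024-11-09│45 │1016            
dave39@mail.com │2024-03-17│25 │1017            
                                                
                                                


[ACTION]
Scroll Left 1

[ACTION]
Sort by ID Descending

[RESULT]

Email           │Date      │Age│ID ▼            
────────────────┼──────────┼───┼────            
dave39@mail.com │2024-03-17│25 │1017            
dave12@mail.com │2024-11-09│45 │1016            
alice98@mail.com│2024-06-06│64 │1015            
frank99@mail.com│2024-11-16│32 │1014            
hank66@mail.com │2024-07-19│55 │1013            
bob95@mail.com  │2024-05-09│34 │1012            
carol18@mail.com│2024-01-19│18 │1011            
alice37@mail.com│2024-02-21│47 │1010            
frank62@mail.com│2024-04-09│38 │1009            
eve42@mail.com  │2024-09-02│33 │1008            
grace63@mail.com│2024-03-18│19 │1007            
dave20@mail.com │2024-11-20│38 │1006            
frank50@mail.com│2024-11-01│52 │1005            
hank27@mail.com │2024-06-03│48 │1004            
hank32@mail.com │2024-10-13│48 │1003            
frank73@mail.com│2024-04-07│46 │1002            
alice12@mail.com│2024-10-15│23 │1001            
alice55@mail.com│2024-07-10│51 │1000            
                                                
                                                


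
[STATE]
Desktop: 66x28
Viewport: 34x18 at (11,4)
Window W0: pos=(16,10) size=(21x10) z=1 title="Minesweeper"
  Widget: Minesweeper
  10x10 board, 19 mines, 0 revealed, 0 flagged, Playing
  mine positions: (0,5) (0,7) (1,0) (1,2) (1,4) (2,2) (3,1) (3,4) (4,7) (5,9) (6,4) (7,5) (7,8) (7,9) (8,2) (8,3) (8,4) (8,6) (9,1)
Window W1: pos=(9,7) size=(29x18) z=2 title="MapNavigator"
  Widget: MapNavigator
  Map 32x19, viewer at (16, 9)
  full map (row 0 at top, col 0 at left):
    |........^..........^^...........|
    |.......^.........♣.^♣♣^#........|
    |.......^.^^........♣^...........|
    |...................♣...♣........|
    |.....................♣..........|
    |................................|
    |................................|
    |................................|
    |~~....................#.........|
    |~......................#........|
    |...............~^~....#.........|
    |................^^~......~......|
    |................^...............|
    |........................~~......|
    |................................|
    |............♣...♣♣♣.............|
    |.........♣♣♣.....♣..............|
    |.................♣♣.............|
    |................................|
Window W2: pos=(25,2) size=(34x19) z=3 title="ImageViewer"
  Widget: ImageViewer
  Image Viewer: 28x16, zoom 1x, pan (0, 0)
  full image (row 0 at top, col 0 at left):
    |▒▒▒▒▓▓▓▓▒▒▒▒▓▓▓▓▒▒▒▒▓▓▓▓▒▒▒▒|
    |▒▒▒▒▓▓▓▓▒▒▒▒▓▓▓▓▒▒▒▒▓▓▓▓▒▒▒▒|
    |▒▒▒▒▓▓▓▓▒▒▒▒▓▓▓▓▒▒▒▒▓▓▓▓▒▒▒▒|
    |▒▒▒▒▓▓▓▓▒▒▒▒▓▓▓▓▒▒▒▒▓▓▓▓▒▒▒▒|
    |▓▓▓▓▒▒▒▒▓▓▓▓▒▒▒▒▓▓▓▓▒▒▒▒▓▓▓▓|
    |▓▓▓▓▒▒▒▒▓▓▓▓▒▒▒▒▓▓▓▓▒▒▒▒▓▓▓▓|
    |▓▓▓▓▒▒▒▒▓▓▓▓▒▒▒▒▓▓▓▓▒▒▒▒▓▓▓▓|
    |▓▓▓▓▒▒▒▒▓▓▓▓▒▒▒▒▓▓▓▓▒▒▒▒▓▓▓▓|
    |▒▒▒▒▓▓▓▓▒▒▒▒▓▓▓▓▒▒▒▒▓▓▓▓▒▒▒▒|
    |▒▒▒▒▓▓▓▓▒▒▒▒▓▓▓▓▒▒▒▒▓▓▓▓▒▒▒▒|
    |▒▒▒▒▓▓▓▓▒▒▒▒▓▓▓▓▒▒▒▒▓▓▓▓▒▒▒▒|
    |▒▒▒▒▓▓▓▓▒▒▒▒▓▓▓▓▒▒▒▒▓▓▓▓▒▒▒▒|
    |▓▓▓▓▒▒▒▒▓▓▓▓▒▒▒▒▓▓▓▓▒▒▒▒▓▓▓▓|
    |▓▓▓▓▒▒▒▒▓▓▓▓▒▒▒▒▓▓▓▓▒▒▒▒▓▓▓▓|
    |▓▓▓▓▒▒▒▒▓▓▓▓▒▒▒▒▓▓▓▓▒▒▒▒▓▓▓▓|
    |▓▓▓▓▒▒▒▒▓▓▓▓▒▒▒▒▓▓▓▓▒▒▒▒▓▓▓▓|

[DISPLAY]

              ┠───────────────────
              ┃▒▒▒▒▓▓▓▓▒▒▒▒▓▓▓▓▒▒▒
              ┃▒▒▒▒▓▓▓▓▒▒▒▒▓▓▓▓▒▒▒
━━━━━━━━━━━━━━┃▒▒▒▒▓▓▓▓▒▒▒▒▓▓▓▓▒▒▒
MapNavigator  ┃▒▒▒▒▓▓▓▓▒▒▒▒▓▓▓▓▒▒▒
──────────────┃▓▓▓▓▒▒▒▒▓▓▓▓▒▒▒▒▓▓▓
...^.^^.......┃▓▓▓▓▒▒▒▒▓▓▓▓▒▒▒▒▓▓▓
..............┃▓▓▓▓▒▒▒▒▓▓▓▓▒▒▒▒▓▓▓
..............┃▓▓▓▓▒▒▒▒▓▓▓▓▒▒▒▒▓▓▓
..............┃▒▒▒▒▓▓▓▓▒▒▒▒▓▓▓▓▒▒▒
..............┃▒▒▒▒▓▓▓▓▒▒▒▒▓▓▓▓▒▒▒
..............┃▒▒▒▒▓▓▓▓▒▒▒▒▓▓▓▓▒▒▒
..............┃▒▒▒▒▓▓▓▓▒▒▒▒▓▓▓▓▒▒▒
............@.┃▓▓▓▓▒▒▒▒▓▓▓▓▒▒▒▒▓▓▓
...........~^~┃▓▓▓▓▒▒▒▒▓▓▓▓▒▒▒▒▓▓▓
............^^┃▓▓▓▓▒▒▒▒▓▓▓▓▒▒▒▒▓▓▓
............^.┗━━━━━━━━━━━━━━━━━━━
....................~~....┃       


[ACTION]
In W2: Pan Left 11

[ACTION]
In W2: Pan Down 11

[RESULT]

              ┠───────────────────
              ┃▒▒▒▒▓▓▓▓▒▒▒▒▓▓▓▓▒▒▒
              ┃▓▓▓▓▒▒▒▒▓▓▓▓▒▒▒▒▓▓▓
━━━━━━━━━━━━━━┃▓▓▓▓▒▒▒▒▓▓▓▓▒▒▒▒▓▓▓
MapNavigator  ┃▓▓▓▓▒▒▒▒▓▓▓▓▒▒▒▒▓▓▓
──────────────┃▓▓▓▓▒▒▒▒▓▓▓▓▒▒▒▒▓▓▓
...^.^^.......┃                   
..............┃                   
..............┃                   
..............┃                   
..............┃                   
..............┃                   
..............┃                   
............@.┃                   
...........~^~┃                   
............^^┃                   
............^.┗━━━━━━━━━━━━━━━━━━━
....................~~....┃       
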